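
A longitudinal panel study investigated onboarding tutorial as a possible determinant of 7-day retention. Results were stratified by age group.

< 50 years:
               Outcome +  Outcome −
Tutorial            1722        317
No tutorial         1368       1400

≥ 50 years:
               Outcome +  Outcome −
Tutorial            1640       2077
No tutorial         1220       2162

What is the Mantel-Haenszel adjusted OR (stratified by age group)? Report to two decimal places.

OR_MH = Σ(aᵢdᵢ/nᵢ) / Σ(bᵢcᵢ/nᵢ), where nᵢ is the stratum total.
Stratum 1 (< 50 years): n = 4807; a·d/n = 1722·1400/4807 = 501.5186; b·c/n = 317·1368/4807 = 90.2134
Stratum 2 (≥ 50 years): n = 7099; a·d/n = 1640·2162/7099 = 499.4619; b·c/n = 2077·1220/7099 = 356.9432
OR_MH = (501.5186 + 499.4619) / (90.2134 + 356.9432) = 1000.9805 / 447.1567 = 2.23855

2.24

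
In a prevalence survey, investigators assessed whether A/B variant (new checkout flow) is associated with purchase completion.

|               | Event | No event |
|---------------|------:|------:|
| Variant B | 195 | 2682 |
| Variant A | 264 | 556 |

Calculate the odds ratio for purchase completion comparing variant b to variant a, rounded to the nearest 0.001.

Cells: a = 195, b = 2682, c = 264, d = 556.
OR = (a·d)/(b·c) = (195 × 556) / (2682 × 264) = 108420 / 708048 = 0.15313
Exposure is associated with lower odds of purchase completion (OR = 0.15 < 1).

0.153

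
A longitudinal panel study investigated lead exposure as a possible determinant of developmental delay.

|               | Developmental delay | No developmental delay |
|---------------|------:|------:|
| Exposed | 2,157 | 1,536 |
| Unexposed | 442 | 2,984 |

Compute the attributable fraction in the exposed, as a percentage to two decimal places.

77.91

Cells: a = 2157, b = 1536, c = 442, d = 2984.
Risk in exposed = 2157/3693 = 0.58408; risk in unexposed = 442/3426 = 0.12901.
RR = 0.58408/0.12901 = 4.52727
AR% = (RR − 1)/RR × 100 = (4.52727 − 1)/4.52727 × 100 = 77.9116%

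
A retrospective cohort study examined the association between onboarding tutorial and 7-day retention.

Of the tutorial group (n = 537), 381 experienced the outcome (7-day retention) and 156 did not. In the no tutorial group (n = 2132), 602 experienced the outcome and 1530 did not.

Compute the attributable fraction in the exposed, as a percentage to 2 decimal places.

From the description: a = 381, b = 156, c = 602, d = 1530.
Risk in exposed = 381/537 = 0.70950; risk in unexposed = 602/2132 = 0.28236.
RR = 0.70950/0.28236 = 2.51270
AR% = (RR − 1)/RR × 100 = (2.51270 − 1)/2.51270 × 100 = 60.2022%

60.20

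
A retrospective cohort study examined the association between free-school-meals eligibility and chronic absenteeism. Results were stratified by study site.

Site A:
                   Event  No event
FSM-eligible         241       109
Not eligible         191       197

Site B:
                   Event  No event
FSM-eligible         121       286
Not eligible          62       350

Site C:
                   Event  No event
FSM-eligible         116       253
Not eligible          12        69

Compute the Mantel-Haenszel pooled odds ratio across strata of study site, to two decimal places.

2.36

OR_MH = Σ(aᵢdᵢ/nᵢ) / Σ(bᵢcᵢ/nᵢ), where nᵢ is the stratum total.
Stratum 1 (Site A): n = 738; a·d/n = 241·197/738 = 64.3320; b·c/n = 109·191/738 = 28.2100
Stratum 2 (Site B): n = 819; a·d/n = 121·350/819 = 51.7094; b·c/n = 286·62/819 = 21.6508
Stratum 3 (Site C): n = 450; a·d/n = 116·69/450 = 17.7867; b·c/n = 253·12/450 = 6.7467
OR_MH = (64.3320 + 51.7094 + 17.7867) / (28.2100 + 21.6508 + 6.7467) = 133.8280 / 56.6075 = 2.36414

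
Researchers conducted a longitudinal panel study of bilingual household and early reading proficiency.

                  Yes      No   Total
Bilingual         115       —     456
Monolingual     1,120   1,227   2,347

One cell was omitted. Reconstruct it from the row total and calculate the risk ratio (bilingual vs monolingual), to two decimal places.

The missing cell is in the exposed row: 456 − 115 = 341.
So a = 115, b = 341, c = 1120, d = 1227.
RR = [a/(a+b)] / [c/(c+d)] = (115/456) / (1120/2347) = 0.25219/0.47720 = 0.52848

0.53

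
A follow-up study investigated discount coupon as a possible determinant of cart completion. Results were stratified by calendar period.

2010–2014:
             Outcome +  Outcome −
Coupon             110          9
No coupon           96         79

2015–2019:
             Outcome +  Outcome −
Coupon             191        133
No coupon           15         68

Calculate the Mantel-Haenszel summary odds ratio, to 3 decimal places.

OR_MH = Σ(aᵢdᵢ/nᵢ) / Σ(bᵢcᵢ/nᵢ), where nᵢ is the stratum total.
Stratum 1 (2010–2014): n = 294; a·d/n = 110·79/294 = 29.5578; b·c/n = 9·96/294 = 2.9388
Stratum 2 (2015–2019): n = 407; a·d/n = 191·68/407 = 31.9115; b·c/n = 133·15/407 = 4.9017
OR_MH = (29.5578 + 31.9115) / (2.9388 + 4.9017) = 61.4694 / 7.8405 = 7.83999

7.840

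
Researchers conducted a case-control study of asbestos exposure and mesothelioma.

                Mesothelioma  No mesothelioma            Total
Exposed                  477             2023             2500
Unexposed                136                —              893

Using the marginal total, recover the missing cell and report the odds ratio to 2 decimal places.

1.31

The missing cell is in the unexposed row: 893 − 136 = 757.
So a = 477, b = 2023, c = 136, d = 757.
OR = (a·d)/(b·c) = (477 × 757) / (2023 × 136) = 361089 / 275128 = 1.31244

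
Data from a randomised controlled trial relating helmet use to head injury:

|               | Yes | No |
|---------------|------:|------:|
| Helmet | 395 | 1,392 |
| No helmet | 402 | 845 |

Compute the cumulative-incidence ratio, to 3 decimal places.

Cells: a = 395, b = 1392, c = 402, d = 845.
Risk in exposed = 395/1787 = 0.22104; risk in unexposed = 402/1247 = 0.32237.
RR = 0.22104 / 0.32237 = 0.68567
The risk is 31% lower among the exposed than among the unexposed.

0.686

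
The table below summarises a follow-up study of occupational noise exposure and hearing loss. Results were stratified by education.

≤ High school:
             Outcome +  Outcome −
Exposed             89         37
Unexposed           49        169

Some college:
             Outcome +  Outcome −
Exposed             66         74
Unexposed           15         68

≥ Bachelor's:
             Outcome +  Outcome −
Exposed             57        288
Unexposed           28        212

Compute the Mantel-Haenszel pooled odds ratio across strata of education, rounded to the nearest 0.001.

OR_MH = Σ(aᵢdᵢ/nᵢ) / Σ(bᵢcᵢ/nᵢ), where nᵢ is the stratum total.
Stratum 1 (≤ High school): n = 344; a·d/n = 89·169/344 = 43.7238; b·c/n = 37·49/344 = 5.2703
Stratum 2 (Some college): n = 223; a·d/n = 66·68/223 = 20.1256; b·c/n = 74·15/223 = 4.9776
Stratum 3 (≥ Bachelor's): n = 585; a·d/n = 57·212/585 = 20.6564; b·c/n = 288·28/585 = 13.7846
OR_MH = (43.7238 + 20.1256 + 20.6564) / (5.2703 + 4.9776 + 13.7846) = 84.5058 / 24.0325 = 3.51631

3.516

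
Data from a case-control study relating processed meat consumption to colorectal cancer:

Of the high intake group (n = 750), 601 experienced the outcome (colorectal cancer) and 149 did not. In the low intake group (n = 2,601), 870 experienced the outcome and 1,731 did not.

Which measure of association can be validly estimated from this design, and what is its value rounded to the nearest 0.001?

8.025

From the description: a = 601, b = 149, c = 870, d = 1731.
This is a case-control study: participants were sampled on outcome status, so risks in the source population cannot be estimated directly — relative risk is not valid here. The odds ratio is the appropriate measure.
OR = (a·d)/(b·c) = (601 × 1731) / (149 × 870) = 1040331 / 129630 = 8.02539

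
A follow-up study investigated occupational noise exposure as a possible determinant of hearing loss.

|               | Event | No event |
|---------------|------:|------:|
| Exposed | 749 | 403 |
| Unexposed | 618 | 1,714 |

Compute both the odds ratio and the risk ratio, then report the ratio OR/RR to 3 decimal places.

2.101

Cells: a = 749, b = 403, c = 618, d = 1714.
OR = (749·1714)/(403·618) = 1283786/249054 = 5.15465
Risk in exposed = 749/1152 = 0.65017; risk in unexposed = 618/2332 = 0.26501; RR = 2.45341
OR/RR = 5.15465 / 2.45341 = 2.10102
The outcome is not rare, so the OR lies further from 1 than the RR.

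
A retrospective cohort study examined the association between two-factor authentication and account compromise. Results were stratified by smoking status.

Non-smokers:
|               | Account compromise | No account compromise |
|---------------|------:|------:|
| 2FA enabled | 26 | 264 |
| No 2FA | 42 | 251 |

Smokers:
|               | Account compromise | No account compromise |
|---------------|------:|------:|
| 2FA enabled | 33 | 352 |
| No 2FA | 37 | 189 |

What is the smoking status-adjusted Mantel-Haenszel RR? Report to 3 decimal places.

0.572

RR_MH = Σ(aᵢ·n₀ᵢ/nᵢ) / Σ(cᵢ·n₁ᵢ/nᵢ), with n₁ᵢ = aᵢ+bᵢ (exposed), n₀ᵢ = cᵢ+dᵢ (unexposed), nᵢ = n₁ᵢ+n₀ᵢ.
Stratum 1 (Non-smokers): n₁ = 290, n₀ = 293, n = 583; a·n₀/n = 26·293/583 = 13.0669; c·n₁/n = 42·290/583 = 20.8919
Stratum 2 (Smokers): n₁ = 385, n₀ = 226, n = 611; a·n₀/n = 33·226/611 = 12.2062; c·n₁/n = 37·385/611 = 23.3142
RR_MH = (13.0669 + 12.2062) / (20.8919 + 23.3142) = 25.2731 / 44.2062 = 0.57171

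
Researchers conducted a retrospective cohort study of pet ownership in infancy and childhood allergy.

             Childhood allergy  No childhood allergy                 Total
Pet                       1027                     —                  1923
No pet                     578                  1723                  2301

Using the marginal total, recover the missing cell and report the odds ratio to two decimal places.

The missing cell is in the exposed row: 1923 − 1027 = 896.
So a = 1027, b = 896, c = 578, d = 1723.
OR = (a·d)/(b·c) = (1027 × 1723) / (896 × 578) = 1769521 / 517888 = 3.41680

3.42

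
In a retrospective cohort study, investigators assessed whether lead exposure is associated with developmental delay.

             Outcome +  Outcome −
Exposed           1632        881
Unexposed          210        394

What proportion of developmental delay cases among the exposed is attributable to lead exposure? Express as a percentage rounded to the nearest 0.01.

Cells: a = 1632, b = 881, c = 210, d = 394.
Risk in exposed = 1632/2513 = 0.64942; risk in unexposed = 210/604 = 0.34768.
RR = 0.64942/0.34768 = 1.86786
AR% = (RR − 1)/RR × 100 = (1.86786 − 1)/1.86786 × 100 = 46.4629%

46.46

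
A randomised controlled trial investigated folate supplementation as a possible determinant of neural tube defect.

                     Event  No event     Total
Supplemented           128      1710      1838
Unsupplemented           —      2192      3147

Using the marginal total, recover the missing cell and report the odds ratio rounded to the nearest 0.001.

0.172

The missing cell is in the unexposed row: 3147 − 2192 = 955.
So a = 128, b = 1710, c = 955, d = 2192.
OR = (a·d)/(b·c) = (128 × 2192) / (1710 × 955) = 280576 / 1633050 = 0.17181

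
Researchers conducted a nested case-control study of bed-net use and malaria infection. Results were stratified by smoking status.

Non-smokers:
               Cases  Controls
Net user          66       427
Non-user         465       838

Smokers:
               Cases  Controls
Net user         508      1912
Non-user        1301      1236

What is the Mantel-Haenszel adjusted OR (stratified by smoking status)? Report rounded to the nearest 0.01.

0.26

OR_MH = Σ(aᵢdᵢ/nᵢ) / Σ(bᵢcᵢ/nᵢ), where nᵢ is the stratum total.
Stratum 1 (Non-smokers): n = 1796; a·d/n = 66·838/1796 = 30.7951; b·c/n = 427·465/1796 = 110.5540
Stratum 2 (Smokers): n = 4957; a·d/n = 508·1236/4957 = 126.6669; b·c/n = 1912·1301/4957 = 501.8180
OR_MH = (30.7951 + 126.6669) / (110.5540 + 501.8180) = 157.4620 / 612.3720 = 0.25713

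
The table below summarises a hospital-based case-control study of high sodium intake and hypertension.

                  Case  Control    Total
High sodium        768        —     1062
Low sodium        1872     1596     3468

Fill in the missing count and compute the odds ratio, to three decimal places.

2.227

The missing cell is in the exposed row: 1062 − 768 = 294.
So a = 768, b = 294, c = 1872, d = 1596.
OR = (a·d)/(b·c) = (768 × 1596) / (294 × 1872) = 1225728 / 550368 = 2.22711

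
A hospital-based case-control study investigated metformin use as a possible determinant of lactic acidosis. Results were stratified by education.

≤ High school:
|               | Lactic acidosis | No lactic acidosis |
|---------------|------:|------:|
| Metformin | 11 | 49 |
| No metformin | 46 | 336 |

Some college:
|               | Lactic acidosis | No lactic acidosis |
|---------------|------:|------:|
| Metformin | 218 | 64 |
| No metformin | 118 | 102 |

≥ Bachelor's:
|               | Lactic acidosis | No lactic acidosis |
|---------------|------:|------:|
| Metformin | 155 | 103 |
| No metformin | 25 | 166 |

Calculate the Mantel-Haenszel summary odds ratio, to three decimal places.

OR_MH = Σ(aᵢdᵢ/nᵢ) / Σ(bᵢcᵢ/nᵢ), where nᵢ is the stratum total.
Stratum 1 (≤ High school): n = 442; a·d/n = 11·336/442 = 8.3620; b·c/n = 49·46/442 = 5.0995
Stratum 2 (Some college): n = 502; a·d/n = 218·102/502 = 44.2948; b·c/n = 64·118/502 = 15.0438
Stratum 3 (≥ Bachelor's): n = 449; a·d/n = 155·166/449 = 57.3051; b·c/n = 103·25/449 = 5.7350
OR_MH = (8.3620 + 44.2948 + 57.3051) / (5.0995 + 15.0438 + 5.7350) = 109.9619 / 25.8783 = 4.24919

4.249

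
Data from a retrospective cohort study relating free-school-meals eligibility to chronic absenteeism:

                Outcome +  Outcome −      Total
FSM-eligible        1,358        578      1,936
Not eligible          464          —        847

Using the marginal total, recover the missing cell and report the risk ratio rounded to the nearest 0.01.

1.28

The missing cell is in the unexposed row: 847 − 464 = 383.
So a = 1358, b = 578, c = 464, d = 383.
RR = [a/(a+b)] / [c/(c+d)] = (1358/1936) / (464/847) = 0.70145/0.54782 = 1.28044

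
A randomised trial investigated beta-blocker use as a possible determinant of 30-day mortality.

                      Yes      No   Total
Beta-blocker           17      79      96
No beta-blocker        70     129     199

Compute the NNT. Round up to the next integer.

6

Risk in treated group = 17/96 = 0.17708; risk in control = 70/199 = 0.35176.
Absolute risk reduction = 0.35176 − 0.17708 = 0.17468
NNT = 1 / ARR = 1 / 0.17468 = 5.725 → round up → 6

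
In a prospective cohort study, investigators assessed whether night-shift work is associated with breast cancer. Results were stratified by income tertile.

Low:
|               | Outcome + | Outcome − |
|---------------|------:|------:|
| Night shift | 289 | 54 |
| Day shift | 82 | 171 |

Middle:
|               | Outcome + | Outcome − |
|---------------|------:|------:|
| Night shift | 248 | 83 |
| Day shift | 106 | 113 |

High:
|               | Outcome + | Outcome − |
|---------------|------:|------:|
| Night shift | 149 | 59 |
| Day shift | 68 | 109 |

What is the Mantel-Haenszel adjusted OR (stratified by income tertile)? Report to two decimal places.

OR_MH = Σ(aᵢdᵢ/nᵢ) / Σ(bᵢcᵢ/nᵢ), where nᵢ is the stratum total.
Stratum 1 (Low): n = 596; a·d/n = 289·171/596 = 82.9178; b·c/n = 54·82/596 = 7.4295
Stratum 2 (Middle): n = 550; a·d/n = 248·113/550 = 50.9527; b·c/n = 83·106/550 = 15.9964
Stratum 3 (High): n = 385; a·d/n = 149·109/385 = 42.1844; b·c/n = 59·68/385 = 10.4208
OR_MH = (82.9178 + 50.9527 + 42.1844) / (7.4295 + 15.9964 + 10.4208) = 176.0549 / 33.8467 = 5.20154

5.20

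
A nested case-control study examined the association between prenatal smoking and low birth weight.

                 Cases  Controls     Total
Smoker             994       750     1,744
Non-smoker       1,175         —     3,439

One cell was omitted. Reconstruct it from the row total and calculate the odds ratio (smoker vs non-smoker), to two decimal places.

2.55

The missing cell is in the unexposed row: 3439 − 1175 = 2264.
So a = 994, b = 750, c = 1175, d = 2264.
OR = (a·d)/(b·c) = (994 × 2264) / (750 × 1175) = 2250416 / 881250 = 2.55366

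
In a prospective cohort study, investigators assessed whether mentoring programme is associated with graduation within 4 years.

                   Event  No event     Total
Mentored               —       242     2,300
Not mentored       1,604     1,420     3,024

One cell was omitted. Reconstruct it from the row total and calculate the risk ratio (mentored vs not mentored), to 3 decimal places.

The missing cell is in the exposed row: 2300 − 242 = 2058.
So a = 2058, b = 242, c = 1604, d = 1420.
RR = [a/(a+b)] / [c/(c+d)] = (2058/2300) / (1604/3024) = 0.89478/0.53042 = 1.68692

1.687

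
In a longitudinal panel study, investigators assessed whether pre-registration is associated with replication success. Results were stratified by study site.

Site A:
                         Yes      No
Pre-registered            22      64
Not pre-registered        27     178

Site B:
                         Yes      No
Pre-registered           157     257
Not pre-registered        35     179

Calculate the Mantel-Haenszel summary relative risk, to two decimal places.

2.22

RR_MH = Σ(aᵢ·n₀ᵢ/nᵢ) / Σ(cᵢ·n₁ᵢ/nᵢ), with n₁ᵢ = aᵢ+bᵢ (exposed), n₀ᵢ = cᵢ+dᵢ (unexposed), nᵢ = n₁ᵢ+n₀ᵢ.
Stratum 1 (Site A): n₁ = 86, n₀ = 205, n = 291; a·n₀/n = 22·205/291 = 15.4983; c·n₁/n = 27·86/291 = 7.9794
Stratum 2 (Site B): n₁ = 414, n₀ = 214, n = 628; a·n₀/n = 157·214/628 = 53.5000; c·n₁/n = 35·414/628 = 23.0732
RR_MH = (15.4983 + 53.5000) / (7.9794 + 23.0732) = 68.9983 / 31.0526 = 2.22198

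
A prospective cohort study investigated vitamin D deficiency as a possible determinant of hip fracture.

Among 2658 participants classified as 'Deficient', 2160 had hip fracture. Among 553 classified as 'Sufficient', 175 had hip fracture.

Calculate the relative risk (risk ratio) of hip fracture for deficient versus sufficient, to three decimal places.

From the description: a = 2160, b = 498, c = 175, d = 378.
Risk in exposed = 2160/2658 = 0.81264; risk in unexposed = 175/553 = 0.31646.
RR = 0.81264 / 0.31646 = 2.56795
The risk among the exposed is 2.57 times that among the unexposed.

2.568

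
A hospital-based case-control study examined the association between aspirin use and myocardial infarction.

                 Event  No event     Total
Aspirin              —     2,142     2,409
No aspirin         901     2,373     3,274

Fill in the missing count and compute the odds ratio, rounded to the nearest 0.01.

The missing cell is in the exposed row: 2409 − 2142 = 267.
So a = 267, b = 2142, c = 901, d = 2373.
OR = (a·d)/(b·c) = (267 × 2373) / (2142 × 901) = 633591 / 1929942 = 0.32830

0.33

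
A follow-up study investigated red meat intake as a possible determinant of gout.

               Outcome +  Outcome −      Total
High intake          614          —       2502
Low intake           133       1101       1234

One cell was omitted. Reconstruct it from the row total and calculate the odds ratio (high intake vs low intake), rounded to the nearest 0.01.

2.69

The missing cell is in the exposed row: 2502 − 614 = 1888.
So a = 614, b = 1888, c = 133, d = 1101.
OR = (a·d)/(b·c) = (614 × 1101) / (1888 × 133) = 676014 / 251104 = 2.69217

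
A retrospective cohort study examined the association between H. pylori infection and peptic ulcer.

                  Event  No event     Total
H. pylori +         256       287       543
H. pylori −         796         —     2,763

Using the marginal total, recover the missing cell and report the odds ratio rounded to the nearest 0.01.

2.20

The missing cell is in the unexposed row: 2763 − 796 = 1967.
So a = 256, b = 287, c = 796, d = 1967.
OR = (a·d)/(b·c) = (256 × 1967) / (287 × 796) = 503552 / 228452 = 2.20419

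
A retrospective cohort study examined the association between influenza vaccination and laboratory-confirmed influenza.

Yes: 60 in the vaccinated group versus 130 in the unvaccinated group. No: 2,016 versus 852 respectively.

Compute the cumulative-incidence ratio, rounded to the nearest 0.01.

0.22

From the description: a = 60, b = 2016, c = 130, d = 852.
Risk in exposed = 60/2076 = 0.02890; risk in unexposed = 130/982 = 0.13238.
RR = 0.02890 / 0.13238 = 0.21832
The risk is 78% lower among the exposed than among the unexposed.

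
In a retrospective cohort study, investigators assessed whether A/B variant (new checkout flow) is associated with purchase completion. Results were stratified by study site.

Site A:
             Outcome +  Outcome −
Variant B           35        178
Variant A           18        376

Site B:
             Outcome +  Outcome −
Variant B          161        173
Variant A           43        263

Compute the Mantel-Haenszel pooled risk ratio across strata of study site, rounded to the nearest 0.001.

3.467

RR_MH = Σ(aᵢ·n₀ᵢ/nᵢ) / Σ(cᵢ·n₁ᵢ/nᵢ), with n₁ᵢ = aᵢ+bᵢ (exposed), n₀ᵢ = cᵢ+dᵢ (unexposed), nᵢ = n₁ᵢ+n₀ᵢ.
Stratum 1 (Site A): n₁ = 213, n₀ = 394, n = 607; a·n₀/n = 35·394/607 = 22.7183; c·n₁/n = 18·213/607 = 6.3163
Stratum 2 (Site B): n₁ = 334, n₀ = 306, n = 640; a·n₀/n = 161·306/640 = 76.9781; c·n₁/n = 43·334/640 = 22.4406
RR_MH = (22.7183 + 76.9781) / (6.3163 + 22.4406) = 99.6964 / 28.7569 = 3.46687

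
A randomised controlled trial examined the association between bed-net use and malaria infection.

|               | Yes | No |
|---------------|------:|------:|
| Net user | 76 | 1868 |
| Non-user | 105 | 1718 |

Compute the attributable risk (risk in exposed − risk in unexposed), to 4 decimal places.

Cells: a = 76, b = 1868, c = 105, d = 1718.
Risk in exposed = 76/1944 = 0.039095; risk in unexposed = 105/1823 = 0.057597.
Risk difference = 0.039095 − 0.057597 = -0.018503

-0.0185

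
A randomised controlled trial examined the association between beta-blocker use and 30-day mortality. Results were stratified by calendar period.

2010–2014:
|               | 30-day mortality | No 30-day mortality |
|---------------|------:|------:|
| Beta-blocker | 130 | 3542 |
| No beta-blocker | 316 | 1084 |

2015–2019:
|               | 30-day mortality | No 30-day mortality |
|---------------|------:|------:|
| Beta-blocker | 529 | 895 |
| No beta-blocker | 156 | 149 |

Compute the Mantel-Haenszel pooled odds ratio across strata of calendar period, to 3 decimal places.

OR_MH = Σ(aᵢdᵢ/nᵢ) / Σ(bᵢcᵢ/nᵢ), where nᵢ is the stratum total.
Stratum 1 (2010–2014): n = 5072; a·d/n = 130·1084/5072 = 27.7839; b·c/n = 3542·316/5072 = 220.6767
Stratum 2 (2015–2019): n = 1729; a·d/n = 529·149/1729 = 45.5876; b·c/n = 895·156/1729 = 80.7519
OR_MH = (27.7839 + 45.5876) / (220.6767 + 80.7519) = 73.3715 / 301.4285 = 0.24341

0.243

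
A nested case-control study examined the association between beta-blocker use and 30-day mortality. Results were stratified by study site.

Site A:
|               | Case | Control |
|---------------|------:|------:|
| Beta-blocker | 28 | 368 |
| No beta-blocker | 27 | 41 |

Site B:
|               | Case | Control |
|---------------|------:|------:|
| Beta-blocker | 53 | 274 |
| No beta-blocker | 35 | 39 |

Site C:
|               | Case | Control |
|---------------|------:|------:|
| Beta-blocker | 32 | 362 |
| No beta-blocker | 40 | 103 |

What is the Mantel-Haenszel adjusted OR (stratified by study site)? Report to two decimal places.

0.19

OR_MH = Σ(aᵢdᵢ/nᵢ) / Σ(bᵢcᵢ/nᵢ), where nᵢ is the stratum total.
Stratum 1 (Site A): n = 464; a·d/n = 28·41/464 = 2.4741; b·c/n = 368·27/464 = 21.4138
Stratum 2 (Site B): n = 401; a·d/n = 53·39/401 = 5.1546; b·c/n = 274·35/401 = 23.9152
Stratum 3 (Site C): n = 537; a·d/n = 32·103/537 = 6.1378; b·c/n = 362·40/537 = 26.9646
OR_MH = (2.4741 + 5.1546 + 6.1378) / (21.4138 + 23.9152 + 26.9646) = 13.7666 / 72.2936 = 0.19043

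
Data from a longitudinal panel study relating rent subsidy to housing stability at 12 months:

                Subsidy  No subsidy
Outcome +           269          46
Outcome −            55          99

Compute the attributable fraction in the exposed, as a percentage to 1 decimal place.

Reading the table with exposure as columns: a = 269 (Subsidy, case), b = 55 (Subsidy, non-case), c = 46 (No subsidy, case), d = 99.
Risk in exposed = 269/324 = 0.83025; risk in unexposed = 46/145 = 0.31724.
RR = 0.83025/0.31724 = 2.61708
AR% = (RR − 1)/RR × 100 = (2.61708 − 1)/2.61708 × 100 = 61.7895%

61.8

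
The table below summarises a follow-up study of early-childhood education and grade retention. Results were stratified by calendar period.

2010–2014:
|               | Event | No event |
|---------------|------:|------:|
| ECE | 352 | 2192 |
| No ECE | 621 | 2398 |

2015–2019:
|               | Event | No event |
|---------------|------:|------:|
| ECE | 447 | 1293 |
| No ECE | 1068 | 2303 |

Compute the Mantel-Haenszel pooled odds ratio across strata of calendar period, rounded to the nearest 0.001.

0.686

OR_MH = Σ(aᵢdᵢ/nᵢ) / Σ(bᵢcᵢ/nᵢ), where nᵢ is the stratum total.
Stratum 1 (2010–2014): n = 5563; a·d/n = 352·2398/5563 = 151.7340; b·c/n = 2192·621/5563 = 244.6939
Stratum 2 (2015–2019): n = 5111; a·d/n = 447·2303/5111 = 201.4167; b·c/n = 1293·1068/5111 = 270.1867
OR_MH = (151.7340 + 201.4167) / (244.6939 + 270.1867) = 353.1507 / 514.8805 = 0.68589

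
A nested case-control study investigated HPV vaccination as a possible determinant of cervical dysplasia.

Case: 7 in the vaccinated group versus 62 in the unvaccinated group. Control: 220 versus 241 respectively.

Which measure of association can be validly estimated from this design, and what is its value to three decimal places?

From the description: a = 7, b = 220, c = 62, d = 241.
This is a nested case-control study: participants were sampled on outcome status, so risks in the source population cannot be estimated directly — relative risk is not valid here. The odds ratio is the appropriate measure.
OR = (a·d)/(b·c) = (7 × 241) / (220 × 62) = 1687 / 13640 = 0.12368

0.124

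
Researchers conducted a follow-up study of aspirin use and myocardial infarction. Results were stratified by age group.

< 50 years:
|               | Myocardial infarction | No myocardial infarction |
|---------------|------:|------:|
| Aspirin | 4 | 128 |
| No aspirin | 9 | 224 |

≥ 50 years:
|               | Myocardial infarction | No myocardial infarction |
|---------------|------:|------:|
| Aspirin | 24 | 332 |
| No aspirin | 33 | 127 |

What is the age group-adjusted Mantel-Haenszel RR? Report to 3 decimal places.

RR_MH = Σ(aᵢ·n₀ᵢ/nᵢ) / Σ(cᵢ·n₁ᵢ/nᵢ), with n₁ᵢ = aᵢ+bᵢ (exposed), n₀ᵢ = cᵢ+dᵢ (unexposed), nᵢ = n₁ᵢ+n₀ᵢ.
Stratum 1 (< 50 years): n₁ = 132, n₀ = 233, n = 365; a·n₀/n = 4·233/365 = 2.5534; c·n₁/n = 9·132/365 = 3.2548
Stratum 2 (≥ 50 years): n₁ = 356, n₀ = 160, n = 516; a·n₀/n = 24·160/516 = 7.4419; c·n₁/n = 33·356/516 = 22.7674
RR_MH = (2.5534 + 7.4419) / (3.2548 + 22.7674) = 9.9953 / 26.0222 = 0.38411

0.384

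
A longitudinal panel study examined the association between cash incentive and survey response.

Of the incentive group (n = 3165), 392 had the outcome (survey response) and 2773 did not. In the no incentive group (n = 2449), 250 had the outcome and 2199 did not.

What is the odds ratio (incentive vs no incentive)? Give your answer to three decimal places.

From the description: a = 392, b = 2773, c = 250, d = 2199.
OR = (a·d)/(b·c) = (392 × 2199) / (2773 × 250) = 862008 / 693250 = 1.24343
The odds of survey response are about 1.24 times as high in the incentive group.

1.243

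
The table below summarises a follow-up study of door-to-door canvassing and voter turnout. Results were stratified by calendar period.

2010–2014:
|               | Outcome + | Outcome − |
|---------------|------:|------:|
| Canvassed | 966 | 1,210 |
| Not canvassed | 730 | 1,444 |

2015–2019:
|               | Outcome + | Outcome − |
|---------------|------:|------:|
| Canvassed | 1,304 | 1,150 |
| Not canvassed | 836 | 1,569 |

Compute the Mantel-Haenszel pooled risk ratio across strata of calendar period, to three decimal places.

RR_MH = Σ(aᵢ·n₀ᵢ/nᵢ) / Σ(cᵢ·n₁ᵢ/nᵢ), with n₁ᵢ = aᵢ+bᵢ (exposed), n₀ᵢ = cᵢ+dᵢ (unexposed), nᵢ = n₁ᵢ+n₀ᵢ.
Stratum 1 (2010–2014): n₁ = 2176, n₀ = 2174, n = 4350; a·n₀/n = 966·2174/4350 = 482.7779; c·n₁/n = 730·2176/4350 = 365.1678
Stratum 2 (2015–2019): n₁ = 2454, n₀ = 2405, n = 4859; a·n₀/n = 1304·2405/4859 = 645.4250; c·n₁/n = 836·2454/4859 = 422.2153
RR_MH = (482.7779 + 645.4250) / (365.1678 + 422.2153) = 1128.2029 / 787.3831 = 1.43285

1.433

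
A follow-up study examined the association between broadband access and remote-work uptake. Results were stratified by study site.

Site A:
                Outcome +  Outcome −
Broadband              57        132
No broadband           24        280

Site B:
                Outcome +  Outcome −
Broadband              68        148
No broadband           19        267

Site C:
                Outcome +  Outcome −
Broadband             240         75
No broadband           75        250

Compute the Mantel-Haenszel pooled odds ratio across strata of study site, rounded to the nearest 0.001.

OR_MH = Σ(aᵢdᵢ/nᵢ) / Σ(bᵢcᵢ/nᵢ), where nᵢ is the stratum total.
Stratum 1 (Site A): n = 493; a·d/n = 57·280/493 = 32.3732; b·c/n = 132·24/493 = 6.4260
Stratum 2 (Site B): n = 502; a·d/n = 68·267/502 = 36.1673; b·c/n = 148·19/502 = 5.6016
Stratum 3 (Site C): n = 640; a·d/n = 240·250/640 = 93.7500; b·c/n = 75·75/640 = 8.7891
OR_MH = (32.3732 + 36.1673 + 93.7500) / (6.4260 + 5.6016 + 8.7891) = 162.2906 / 20.8166 = 7.79620

7.796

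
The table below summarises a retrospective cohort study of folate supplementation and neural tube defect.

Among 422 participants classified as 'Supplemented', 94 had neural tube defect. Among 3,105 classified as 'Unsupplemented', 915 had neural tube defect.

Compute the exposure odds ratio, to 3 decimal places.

0.686

From the description: a = 94, b = 328, c = 915, d = 2190.
OR = (a·d)/(b·c) = (94 × 2190) / (328 × 915) = 205860 / 300120 = 0.68593
Exposure is associated with lower odds of neural tube defect (OR = 0.69 < 1).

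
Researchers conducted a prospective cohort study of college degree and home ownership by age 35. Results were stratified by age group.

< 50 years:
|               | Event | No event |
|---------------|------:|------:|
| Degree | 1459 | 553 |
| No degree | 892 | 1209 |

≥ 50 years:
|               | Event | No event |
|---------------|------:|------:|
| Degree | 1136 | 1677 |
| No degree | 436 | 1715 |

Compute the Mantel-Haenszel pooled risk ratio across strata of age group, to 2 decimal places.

1.81

RR_MH = Σ(aᵢ·n₀ᵢ/nᵢ) / Σ(cᵢ·n₁ᵢ/nᵢ), with n₁ᵢ = aᵢ+bᵢ (exposed), n₀ᵢ = cᵢ+dᵢ (unexposed), nᵢ = n₁ᵢ+n₀ᵢ.
Stratum 1 (< 50 years): n₁ = 2012, n₀ = 2101, n = 4113; a·n₀/n = 1459·2101/4113 = 745.2854; c·n₁/n = 892·2012/4113 = 436.3491
Stratum 2 (≥ 50 years): n₁ = 2813, n₀ = 2151, n = 4964; a·n₀/n = 1136·2151/4964 = 492.2514; c·n₁/n = 436·2813/4964 = 247.0725
RR_MH = (745.2854 + 492.2514) / (436.3491 + 247.0725) = 1237.5368 / 683.4217 = 1.81080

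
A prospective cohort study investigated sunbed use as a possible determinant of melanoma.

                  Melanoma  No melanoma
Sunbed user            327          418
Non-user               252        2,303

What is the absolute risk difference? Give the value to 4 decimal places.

0.3403

Cells: a = 327, b = 418, c = 252, d = 2303.
Risk in exposed = 327/745 = 0.438926; risk in unexposed = 252/2555 = 0.098630.
Risk difference = 0.438926 − 0.098630 = 0.340296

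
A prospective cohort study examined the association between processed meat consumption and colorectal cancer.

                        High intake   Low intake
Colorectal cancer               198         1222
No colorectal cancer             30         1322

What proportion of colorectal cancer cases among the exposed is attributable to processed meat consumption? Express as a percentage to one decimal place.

Reading the table with exposure as columns: a = 198 (High intake, case), b = 30 (High intake, non-case), c = 1222 (Low intake, case), d = 1322.
Risk in exposed = 198/228 = 0.86842; risk in unexposed = 1222/2544 = 0.48035.
RR = 0.86842/0.48035 = 1.80791
AR% = (RR − 1)/RR × 100 = (1.80791 − 1)/1.80791 × 100 = 44.6874%

44.7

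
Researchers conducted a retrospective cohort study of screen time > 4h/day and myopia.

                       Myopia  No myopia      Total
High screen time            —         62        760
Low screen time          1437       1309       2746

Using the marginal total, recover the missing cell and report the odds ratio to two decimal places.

The missing cell is in the exposed row: 760 − 62 = 698.
So a = 698, b = 62, c = 1437, d = 1309.
OR = (a·d)/(b·c) = (698 × 1309) / (62 × 1437) = 913682 / 89094 = 10.25526

10.26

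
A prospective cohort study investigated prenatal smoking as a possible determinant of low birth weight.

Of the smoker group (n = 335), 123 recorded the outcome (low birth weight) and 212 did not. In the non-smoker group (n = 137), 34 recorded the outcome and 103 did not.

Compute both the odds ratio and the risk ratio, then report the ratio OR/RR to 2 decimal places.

From the description: a = 123, b = 212, c = 34, d = 103.
OR = (123·103)/(212·34) = 12669/7208 = 1.75763
Risk in exposed = 123/335 = 0.36716; risk in unexposed = 34/137 = 0.24818; RR = 1.47946
OR/RR = 1.75763 / 1.47946 = 1.18803
The outcome is not rare, so the OR lies further from 1 than the RR.

1.19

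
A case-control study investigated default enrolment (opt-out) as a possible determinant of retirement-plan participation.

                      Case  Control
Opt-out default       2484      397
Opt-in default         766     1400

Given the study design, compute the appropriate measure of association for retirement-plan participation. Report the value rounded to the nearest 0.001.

11.436

Cells: a = 2484, b = 397, c = 766, d = 1400.
This is a case-control study: participants were sampled on outcome status, so risks in the source population cannot be estimated directly — relative risk is not valid here. The odds ratio is the appropriate measure.
OR = (a·d)/(b·c) = (2484 × 1400) / (397 × 766) = 3477600 / 304102 = 11.43564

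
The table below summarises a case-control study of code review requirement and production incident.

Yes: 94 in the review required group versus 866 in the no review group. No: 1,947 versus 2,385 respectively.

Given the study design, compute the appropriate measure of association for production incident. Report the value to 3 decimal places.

0.133

From the description: a = 94, b = 1947, c = 866, d = 2385.
This is a case-control study: participants were sampled on outcome status, so risks in the source population cannot be estimated directly — relative risk is not valid here. The odds ratio is the appropriate measure.
OR = (a·d)/(b·c) = (94 × 2385) / (1947 × 866) = 224190 / 1686102 = 0.13296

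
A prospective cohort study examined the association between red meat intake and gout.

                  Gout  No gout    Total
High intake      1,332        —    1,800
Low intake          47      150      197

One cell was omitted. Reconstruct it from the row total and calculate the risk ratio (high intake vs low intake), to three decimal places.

The missing cell is in the exposed row: 1800 − 1332 = 468.
So a = 1332, b = 468, c = 47, d = 150.
RR = [a/(a+b)] / [c/(c+d)] = (1332/1800) / (47/197) = 0.74000/0.23858 = 3.10170

3.102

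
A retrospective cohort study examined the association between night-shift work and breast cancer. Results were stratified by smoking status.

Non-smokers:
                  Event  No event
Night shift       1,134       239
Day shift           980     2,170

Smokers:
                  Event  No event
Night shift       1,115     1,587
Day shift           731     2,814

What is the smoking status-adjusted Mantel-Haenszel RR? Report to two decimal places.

RR_MH = Σ(aᵢ·n₀ᵢ/nᵢ) / Σ(cᵢ·n₁ᵢ/nᵢ), with n₁ᵢ = aᵢ+bᵢ (exposed), n₀ᵢ = cᵢ+dᵢ (unexposed), nᵢ = n₁ᵢ+n₀ᵢ.
Stratum 1 (Non-smokers): n₁ = 1373, n₀ = 3150, n = 4523; a·n₀/n = 1134·3150/4523 = 789.7634; c·n₁/n = 980·1373/4523 = 297.4884
Stratum 2 (Smokers): n₁ = 2702, n₀ = 3545, n = 6247; a·n₀/n = 1115·3545/6247 = 632.7317; c·n₁/n = 731·2702/6247 = 316.1777
RR_MH = (789.7634 + 632.7317) / (297.4884 + 316.1777) = 1422.4951 / 613.6661 = 2.31803

2.32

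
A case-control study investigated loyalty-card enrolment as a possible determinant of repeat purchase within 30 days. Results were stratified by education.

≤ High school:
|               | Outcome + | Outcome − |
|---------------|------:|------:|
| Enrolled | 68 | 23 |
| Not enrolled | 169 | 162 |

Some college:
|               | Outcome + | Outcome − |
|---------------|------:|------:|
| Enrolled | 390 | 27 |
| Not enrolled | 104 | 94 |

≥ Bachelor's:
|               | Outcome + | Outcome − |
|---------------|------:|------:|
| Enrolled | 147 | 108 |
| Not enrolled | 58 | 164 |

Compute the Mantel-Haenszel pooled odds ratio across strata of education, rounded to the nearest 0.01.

5.06

OR_MH = Σ(aᵢdᵢ/nᵢ) / Σ(bᵢcᵢ/nᵢ), where nᵢ is the stratum total.
Stratum 1 (≤ High school): n = 422; a·d/n = 68·162/422 = 26.1043; b·c/n = 23·169/422 = 9.2109
Stratum 2 (Some college): n = 615; a·d/n = 390·94/615 = 59.6098; b·c/n = 27·104/615 = 4.5659
Stratum 3 (≥ Bachelor's): n = 477; a·d/n = 147·164/477 = 50.5409; b·c/n = 108·58/477 = 13.1321
OR_MH = (26.1043 + 59.6098 + 50.5409) / (9.2109 + 4.5659 + 13.1321) = 136.2549 / 26.9088 = 5.06358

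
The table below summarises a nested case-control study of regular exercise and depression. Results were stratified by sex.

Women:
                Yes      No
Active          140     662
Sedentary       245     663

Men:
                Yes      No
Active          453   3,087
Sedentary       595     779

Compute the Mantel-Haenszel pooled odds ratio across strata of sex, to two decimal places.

OR_MH = Σ(aᵢdᵢ/nᵢ) / Σ(bᵢcᵢ/nᵢ), where nᵢ is the stratum total.
Stratum 1 (Women): n = 1710; a·d/n = 140·663/1710 = 54.2807; b·c/n = 662·245/1710 = 94.8480
Stratum 2 (Men): n = 4914; a·d/n = 453·779/4914 = 71.8126; b·c/n = 3087·595/4914 = 373.7821
OR_MH = (54.2807 + 71.8126) / (94.8480 + 373.7821) = 126.0933 / 468.6300 = 0.26907

0.27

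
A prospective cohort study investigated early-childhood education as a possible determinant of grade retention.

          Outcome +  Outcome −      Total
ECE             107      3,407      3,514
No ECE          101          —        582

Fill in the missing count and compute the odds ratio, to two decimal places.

0.15

The missing cell is in the unexposed row: 582 − 101 = 481.
So a = 107, b = 3407, c = 101, d = 481.
OR = (a·d)/(b·c) = (107 × 481) / (3407 × 101) = 51467 / 344107 = 0.14957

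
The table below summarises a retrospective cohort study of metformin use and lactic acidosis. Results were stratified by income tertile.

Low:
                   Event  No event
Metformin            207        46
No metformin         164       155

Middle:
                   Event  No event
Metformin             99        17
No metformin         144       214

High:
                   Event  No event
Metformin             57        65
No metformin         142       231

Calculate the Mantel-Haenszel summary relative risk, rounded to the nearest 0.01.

RR_MH = Σ(aᵢ·n₀ᵢ/nᵢ) / Σ(cᵢ·n₁ᵢ/nᵢ), with n₁ᵢ = aᵢ+bᵢ (exposed), n₀ᵢ = cᵢ+dᵢ (unexposed), nᵢ = n₁ᵢ+n₀ᵢ.
Stratum 1 (Low): n₁ = 253, n₀ = 319, n = 572; a·n₀/n = 207·319/572 = 115.4423; c·n₁/n = 164·253/572 = 72.5385
Stratum 2 (Middle): n₁ = 116, n₀ = 358, n = 474; a·n₀/n = 99·358/474 = 74.7722; c·n₁/n = 144·116/474 = 35.2405
Stratum 3 (High): n₁ = 122, n₀ = 373, n = 495; a·n₀/n = 57·373/495 = 42.9515; c·n₁/n = 142·122/495 = 34.9980
RR_MH = (115.4423 + 74.7722 + 42.9515) / (72.5385 + 35.2405 + 34.9980) = 233.1660 / 142.7769 = 1.63308

1.63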